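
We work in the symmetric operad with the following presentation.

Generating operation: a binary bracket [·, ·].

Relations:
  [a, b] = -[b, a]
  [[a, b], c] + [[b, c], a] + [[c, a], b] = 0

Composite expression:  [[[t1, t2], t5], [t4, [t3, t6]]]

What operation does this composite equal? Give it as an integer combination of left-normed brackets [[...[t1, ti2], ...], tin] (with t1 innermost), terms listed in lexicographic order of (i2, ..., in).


-[[[[[t1, t2], t5], t3], t6], t4] + [[[[[t1, t2], t5], t4], t3], t6] - [[[[[t1, t2], t5], t4], t6], t3] + [[[[[t1, t2], t5], t6], t3], t4]

In the tensor algebra, words opening t1 carry the t1-anchored form.
Composite bracket: [[[t1, t2], t5], [t4, [t3, t6]]]
Applying ab - ba throughout gives 32 signed words (2^5 = 32).
The t1-initial words carry the normal form:
  the word t1t2t5t3t6t4 carries sign -1 and contributes -[[[[[t1, t2], t5], t3], t6], t4]
  the word t1t2t5t4t3t6 carries sign +1 and contributes +[[[[[t1, t2], t5], t4], t3], t6]
  the word t1t2t5t4t6t3 carries sign -1 and contributes -[[[[[t1, t2], t5], t4], t6], t3]
  the word t1t2t5t6t3t4 carries sign +1 and contributes +[[[[[t1, t2], t5], t6], t3], t4]


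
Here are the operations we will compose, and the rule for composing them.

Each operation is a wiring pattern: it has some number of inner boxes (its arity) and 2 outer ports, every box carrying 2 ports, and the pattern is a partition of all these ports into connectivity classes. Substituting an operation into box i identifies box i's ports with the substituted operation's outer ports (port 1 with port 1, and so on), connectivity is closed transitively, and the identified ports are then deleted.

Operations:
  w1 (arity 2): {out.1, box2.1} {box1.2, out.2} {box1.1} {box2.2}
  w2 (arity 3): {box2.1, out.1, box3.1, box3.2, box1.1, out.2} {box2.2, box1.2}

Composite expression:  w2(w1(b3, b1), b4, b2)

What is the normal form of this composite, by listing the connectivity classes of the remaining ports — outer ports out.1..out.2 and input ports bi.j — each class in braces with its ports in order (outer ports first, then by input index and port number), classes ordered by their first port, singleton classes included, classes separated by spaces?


{out.1, out.2, b1.1, b2.1, b2.2, b4.1} {b1.2} {b3.1} {b3.2, b4.2}

Treat the ports identified at w2 as solder joints: merge, then drop.
w1 over (b3, b1) gives {out.1, b1.1} {out.2, b3.2} {b1.2} {b3.1}, out.j being that stage's outer ports
w2 over (b3, b1, b4, b2) gives {out.1, out.2, b1.1, b2.1, b2.2, b4.1} {b1.2} {b3.1} {b3.2, b4.2}, out.j being that stage's outer ports


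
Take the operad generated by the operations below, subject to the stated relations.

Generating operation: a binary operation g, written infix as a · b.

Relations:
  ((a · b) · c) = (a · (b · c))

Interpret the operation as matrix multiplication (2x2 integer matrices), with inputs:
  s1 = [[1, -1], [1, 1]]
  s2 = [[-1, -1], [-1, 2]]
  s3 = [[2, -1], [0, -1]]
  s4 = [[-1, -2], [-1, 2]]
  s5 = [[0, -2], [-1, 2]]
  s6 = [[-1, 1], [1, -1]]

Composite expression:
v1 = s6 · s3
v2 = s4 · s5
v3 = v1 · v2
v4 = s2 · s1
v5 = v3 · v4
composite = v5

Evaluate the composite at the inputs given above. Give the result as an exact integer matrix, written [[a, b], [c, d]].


(s6 · s3) = [[-2, 0], [2, 0]]
(s4 · s5) = [[2, -2], [-2, 6]]
((s6 · s3) · (s4 · s5)) = [[-4, 4], [4, -4]]
(s2 · s1) = [[-2, 0], [1, 3]]
(((s6 · s3) · (s4 · s5)) · (s2 · s1)) = [[12, 12], [-12, -12]]

[[12, 12], [-12, -12]]


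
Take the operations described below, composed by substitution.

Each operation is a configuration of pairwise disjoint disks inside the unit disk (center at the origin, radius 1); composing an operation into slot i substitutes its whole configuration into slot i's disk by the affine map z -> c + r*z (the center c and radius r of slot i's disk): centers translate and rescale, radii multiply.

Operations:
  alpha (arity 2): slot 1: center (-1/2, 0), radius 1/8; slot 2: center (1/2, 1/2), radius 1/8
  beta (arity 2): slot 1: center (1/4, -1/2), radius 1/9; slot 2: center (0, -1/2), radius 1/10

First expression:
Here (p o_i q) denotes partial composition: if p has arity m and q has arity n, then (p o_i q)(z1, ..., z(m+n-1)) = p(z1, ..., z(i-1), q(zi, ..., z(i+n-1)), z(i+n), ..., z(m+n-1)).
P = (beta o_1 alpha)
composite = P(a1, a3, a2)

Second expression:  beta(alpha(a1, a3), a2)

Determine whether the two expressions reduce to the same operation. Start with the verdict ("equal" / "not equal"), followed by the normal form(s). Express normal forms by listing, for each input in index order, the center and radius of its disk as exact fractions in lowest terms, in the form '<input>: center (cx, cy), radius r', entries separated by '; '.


The first expression, normalized: a1: center (7/36, -1/2), radius 1/72; a2: center (0, -1/2), radius 1/10; a3: center (11/36, -4/9), radius 1/72
The second expression, normalized: a1: center (7/36, -1/2), radius 1/72; a2: center (0, -1/2), radius 1/10; a3: center (11/36, -4/9), radius 1/72
One common form — equal.

equal: each reduces to a1: center (7/36, -1/2), radius 1/72; a2: center (0, -1/2), radius 1/10; a3: center (11/36, -4/9), radius 1/72


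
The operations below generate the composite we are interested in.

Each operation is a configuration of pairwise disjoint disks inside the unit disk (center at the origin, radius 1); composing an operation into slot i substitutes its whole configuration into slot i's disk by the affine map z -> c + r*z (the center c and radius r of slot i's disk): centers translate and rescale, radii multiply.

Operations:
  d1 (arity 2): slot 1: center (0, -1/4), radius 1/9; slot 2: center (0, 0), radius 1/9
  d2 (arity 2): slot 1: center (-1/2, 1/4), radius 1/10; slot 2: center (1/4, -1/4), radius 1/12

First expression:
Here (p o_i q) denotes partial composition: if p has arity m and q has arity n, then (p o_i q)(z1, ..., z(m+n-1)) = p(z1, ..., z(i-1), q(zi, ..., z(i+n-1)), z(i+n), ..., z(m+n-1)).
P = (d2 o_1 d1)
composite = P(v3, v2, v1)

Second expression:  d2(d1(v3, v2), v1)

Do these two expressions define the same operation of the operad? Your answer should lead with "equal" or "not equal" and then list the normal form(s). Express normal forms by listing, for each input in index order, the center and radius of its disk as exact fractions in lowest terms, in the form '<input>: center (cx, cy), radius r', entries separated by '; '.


Normal form of the first expression: v1: center (1/4, -1/4), radius 1/12; v2: center (-1/2, 1/4), radius 1/90; v3: center (-1/2, 9/40), radius 1/90
Normal form of the second expression: v1: center (1/4, -1/4), radius 1/12; v2: center (-1/2, 1/4), radius 1/90; v3: center (-1/2, 9/40), radius 1/90
The normal forms match — equal.

equal — both sides give v1: center (1/4, -1/4), radius 1/12; v2: center (-1/2, 1/4), radius 1/90; v3: center (-1/2, 9/40), radius 1/90


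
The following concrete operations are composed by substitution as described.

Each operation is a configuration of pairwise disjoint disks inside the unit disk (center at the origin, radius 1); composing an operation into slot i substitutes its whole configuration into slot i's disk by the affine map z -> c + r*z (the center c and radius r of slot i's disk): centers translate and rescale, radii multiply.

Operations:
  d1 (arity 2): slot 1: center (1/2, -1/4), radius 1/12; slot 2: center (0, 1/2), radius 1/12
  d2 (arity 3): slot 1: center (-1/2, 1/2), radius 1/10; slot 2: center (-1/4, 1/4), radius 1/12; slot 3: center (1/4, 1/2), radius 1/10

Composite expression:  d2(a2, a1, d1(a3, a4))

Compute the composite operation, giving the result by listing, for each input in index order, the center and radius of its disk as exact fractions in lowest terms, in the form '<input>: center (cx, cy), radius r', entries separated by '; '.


a1: center (-1/4, 1/4), radius 1/12; a2: center (-1/2, 1/2), radius 1/10; a3: center (3/10, 19/40), radius 1/120; a4: center (1/4, 11/20), radius 1/120

Only the slot chain above each a matters under d2; compose those maps.
a2 passes through 1 substitution, ending at center (-1/2, 1/2), radius 1/10
a1 passes through 1 substitution, ending at center (-1/4, 1/4), radius 1/12
a3 passes through 2 substitutions, ending at center (3/10, 19/40), radius 1/120
a4 passes through 2 substitutions, ending at center (1/4, 11/20), radius 1/120


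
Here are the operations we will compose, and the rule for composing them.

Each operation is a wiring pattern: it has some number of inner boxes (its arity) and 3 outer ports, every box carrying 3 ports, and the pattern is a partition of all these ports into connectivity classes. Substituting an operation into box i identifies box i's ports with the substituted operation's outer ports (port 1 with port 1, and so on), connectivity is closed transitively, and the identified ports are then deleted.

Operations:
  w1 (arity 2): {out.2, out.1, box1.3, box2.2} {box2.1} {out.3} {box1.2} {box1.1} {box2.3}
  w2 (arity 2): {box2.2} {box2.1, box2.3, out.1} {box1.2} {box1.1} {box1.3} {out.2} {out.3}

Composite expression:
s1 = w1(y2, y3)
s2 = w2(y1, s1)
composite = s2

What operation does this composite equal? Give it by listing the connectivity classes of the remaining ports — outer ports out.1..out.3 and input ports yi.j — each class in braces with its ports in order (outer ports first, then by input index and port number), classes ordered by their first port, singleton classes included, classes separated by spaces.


Substituting into w2 glues patterns; closure does the rest.
stage w1: inputs (y2, y3), connectivity {out.1, out.2, y2.3, y3.2} {out.3} {y2.1} {y2.2} {y3.1} {y3.3}, out.j its boundary
stage w2: inputs (y1, y2, y3), connectivity {out.1, y2.3, y3.2} {out.2} {out.3} {y1.1} {y1.2} {y1.3} {y2.1} {y2.2} {y3.1} {y3.3}, out.j its boundary

{out.1, y2.3, y3.2} {out.2} {out.3} {y1.1} {y1.2} {y1.3} {y2.1} {y2.2} {y3.1} {y3.3}


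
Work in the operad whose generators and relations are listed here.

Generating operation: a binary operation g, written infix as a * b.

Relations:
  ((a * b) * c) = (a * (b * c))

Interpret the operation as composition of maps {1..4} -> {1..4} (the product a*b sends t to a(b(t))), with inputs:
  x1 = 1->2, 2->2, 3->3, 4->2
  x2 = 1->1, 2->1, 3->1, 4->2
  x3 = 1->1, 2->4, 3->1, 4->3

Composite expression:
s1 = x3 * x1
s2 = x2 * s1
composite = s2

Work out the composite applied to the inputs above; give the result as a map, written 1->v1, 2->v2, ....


(x3 * x1) = 1->4, 2->4, 3->1, 4->4
(x2 * (x3 * x1)) = 1->2, 2->2, 3->1, 4->2

1->2, 2->2, 3->1, 4->2


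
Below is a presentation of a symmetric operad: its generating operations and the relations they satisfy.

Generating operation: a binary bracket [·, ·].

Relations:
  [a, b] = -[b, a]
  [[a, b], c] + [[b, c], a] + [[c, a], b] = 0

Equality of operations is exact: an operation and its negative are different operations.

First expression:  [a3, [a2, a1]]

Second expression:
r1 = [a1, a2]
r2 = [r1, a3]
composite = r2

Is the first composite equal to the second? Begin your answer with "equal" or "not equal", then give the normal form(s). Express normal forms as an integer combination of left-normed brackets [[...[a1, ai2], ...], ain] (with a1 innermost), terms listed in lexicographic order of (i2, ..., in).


equal — both sides give [[a1, a2], a3]

In normal form, the first expression is [[a1, a2], a3]
In normal form, the second expression is [[a1, a2], a3]
Both agree, so they are equal.


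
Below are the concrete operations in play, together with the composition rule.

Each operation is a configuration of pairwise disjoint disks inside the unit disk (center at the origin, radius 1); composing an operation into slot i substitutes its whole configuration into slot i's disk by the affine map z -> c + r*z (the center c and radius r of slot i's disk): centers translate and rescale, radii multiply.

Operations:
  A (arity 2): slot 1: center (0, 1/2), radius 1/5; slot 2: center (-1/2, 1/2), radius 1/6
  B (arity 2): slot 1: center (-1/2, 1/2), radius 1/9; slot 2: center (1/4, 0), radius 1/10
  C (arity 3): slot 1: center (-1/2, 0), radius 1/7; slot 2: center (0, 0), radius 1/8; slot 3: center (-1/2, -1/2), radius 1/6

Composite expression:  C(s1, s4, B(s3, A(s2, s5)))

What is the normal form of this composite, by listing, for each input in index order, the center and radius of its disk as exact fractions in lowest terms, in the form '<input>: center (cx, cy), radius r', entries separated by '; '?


s1: center (-1/2, 0), radius 1/7; s2: center (-11/24, -59/120), radius 1/300; s3: center (-7/12, -5/12), radius 1/54; s4: center (0, 0), radius 1/8; s5: center (-7/15, -59/120), radius 1/360

Only the slot chain above each s matters under C; compose those maps.
tracing s1 down its 1-map path: center (-1/2, 0), radius 1/7
tracing s4 down its 1-map path: center (0, 0), radius 1/8
tracing s3 down its 2-map path: center (-7/12, -5/12), radius 1/54
tracing s2 down its 3-map path: center (-11/24, -59/120), radius 1/300
tracing s5 down its 3-map path: center (-7/15, -59/120), radius 1/360


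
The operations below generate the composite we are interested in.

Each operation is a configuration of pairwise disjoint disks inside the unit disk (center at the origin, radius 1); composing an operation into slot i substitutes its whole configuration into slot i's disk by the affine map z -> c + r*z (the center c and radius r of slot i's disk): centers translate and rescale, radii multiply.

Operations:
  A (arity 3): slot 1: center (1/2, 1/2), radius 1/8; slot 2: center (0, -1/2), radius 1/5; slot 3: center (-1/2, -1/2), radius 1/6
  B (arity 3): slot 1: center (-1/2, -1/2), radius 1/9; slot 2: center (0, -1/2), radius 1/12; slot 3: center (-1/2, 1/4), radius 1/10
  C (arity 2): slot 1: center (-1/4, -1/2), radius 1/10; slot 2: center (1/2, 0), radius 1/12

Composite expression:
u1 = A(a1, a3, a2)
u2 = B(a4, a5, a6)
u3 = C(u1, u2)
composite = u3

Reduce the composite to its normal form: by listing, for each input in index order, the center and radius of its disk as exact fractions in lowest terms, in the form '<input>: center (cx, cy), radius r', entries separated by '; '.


Nesting under C composes maps z -> c + r*z down each a-path.
input a1: composing its 2 substitution steps yields center (-1/5, -9/20), radius 1/80
input a3: composing its 2 substitution steps yields center (-1/4, -11/20), radius 1/50
input a2: composing its 2 substitution steps yields center (-3/10, -11/20), radius 1/60
input a4: composing its 2 substitution steps yields center (11/24, -1/24), radius 1/108
input a5: composing its 2 substitution steps yields center (1/2, -1/24), radius 1/144
input a6: composing its 2 substitution steps yields center (11/24, 1/48), radius 1/120

a1: center (-1/5, -9/20), radius 1/80; a2: center (-3/10, -11/20), radius 1/60; a3: center (-1/4, -11/20), radius 1/50; a4: center (11/24, -1/24), radius 1/108; a5: center (1/2, -1/24), radius 1/144; a6: center (11/24, 1/48), radius 1/120


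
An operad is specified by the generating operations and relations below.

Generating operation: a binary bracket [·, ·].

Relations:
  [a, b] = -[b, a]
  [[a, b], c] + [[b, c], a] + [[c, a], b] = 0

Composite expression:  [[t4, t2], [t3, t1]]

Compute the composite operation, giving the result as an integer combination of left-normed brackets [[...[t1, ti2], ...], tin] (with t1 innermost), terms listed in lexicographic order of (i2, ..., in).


-[[[t1, t3], t2], t4] + [[[t1, t3], t4], t2]


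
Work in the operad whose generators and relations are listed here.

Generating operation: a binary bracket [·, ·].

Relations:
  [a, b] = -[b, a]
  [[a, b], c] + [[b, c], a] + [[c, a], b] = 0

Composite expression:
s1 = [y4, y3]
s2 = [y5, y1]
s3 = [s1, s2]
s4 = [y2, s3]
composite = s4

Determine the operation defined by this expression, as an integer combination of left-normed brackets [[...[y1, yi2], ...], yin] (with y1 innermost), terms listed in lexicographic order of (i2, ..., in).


A multilinear Lie element is pinned by y1-initial words (y1 innermost).
Composite bracket: [y2, [[y4, y3], [y5, y1]]]
Full expansion: 16 signed words from ab - ba (2^4 = 16).
Words beginning with y1 determine it all:
  the word y1y5y3y4y2 carries sign +1 and contributes +[[[[y1, y5], y3], y4], y2]
  the word y1y5y4y3y2 carries sign -1 and contributes -[[[[y1, y5], y4], y3], y2]

[[[[y1, y5], y3], y4], y2] - [[[[y1, y5], y4], y3], y2]


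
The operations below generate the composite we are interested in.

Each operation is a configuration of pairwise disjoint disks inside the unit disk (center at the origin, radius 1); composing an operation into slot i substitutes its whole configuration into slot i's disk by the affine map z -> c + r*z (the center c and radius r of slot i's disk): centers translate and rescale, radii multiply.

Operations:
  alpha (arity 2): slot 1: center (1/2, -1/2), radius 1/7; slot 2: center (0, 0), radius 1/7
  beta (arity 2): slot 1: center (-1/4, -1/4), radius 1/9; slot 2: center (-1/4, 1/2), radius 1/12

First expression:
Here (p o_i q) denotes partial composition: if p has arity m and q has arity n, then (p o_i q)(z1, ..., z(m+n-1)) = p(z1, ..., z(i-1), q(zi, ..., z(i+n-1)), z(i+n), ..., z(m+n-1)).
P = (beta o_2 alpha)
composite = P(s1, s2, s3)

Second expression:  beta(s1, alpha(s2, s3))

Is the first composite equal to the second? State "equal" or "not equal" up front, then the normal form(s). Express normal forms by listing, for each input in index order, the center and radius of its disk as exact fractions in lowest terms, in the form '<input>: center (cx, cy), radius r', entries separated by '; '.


equal — both sides give s1: center (-1/4, -1/4), radius 1/9; s2: center (-5/24, 11/24), radius 1/84; s3: center (-1/4, 1/2), radius 1/84

Normal form of the first expression: s1: center (-1/4, -1/4), radius 1/9; s2: center (-5/24, 11/24), radius 1/84; s3: center (-1/4, 1/2), radius 1/84
Normal form of the second expression: s1: center (-1/4, -1/4), radius 1/9; s2: center (-5/24, 11/24), radius 1/84; s3: center (-1/4, 1/2), radius 1/84
The forms coincide; equal.


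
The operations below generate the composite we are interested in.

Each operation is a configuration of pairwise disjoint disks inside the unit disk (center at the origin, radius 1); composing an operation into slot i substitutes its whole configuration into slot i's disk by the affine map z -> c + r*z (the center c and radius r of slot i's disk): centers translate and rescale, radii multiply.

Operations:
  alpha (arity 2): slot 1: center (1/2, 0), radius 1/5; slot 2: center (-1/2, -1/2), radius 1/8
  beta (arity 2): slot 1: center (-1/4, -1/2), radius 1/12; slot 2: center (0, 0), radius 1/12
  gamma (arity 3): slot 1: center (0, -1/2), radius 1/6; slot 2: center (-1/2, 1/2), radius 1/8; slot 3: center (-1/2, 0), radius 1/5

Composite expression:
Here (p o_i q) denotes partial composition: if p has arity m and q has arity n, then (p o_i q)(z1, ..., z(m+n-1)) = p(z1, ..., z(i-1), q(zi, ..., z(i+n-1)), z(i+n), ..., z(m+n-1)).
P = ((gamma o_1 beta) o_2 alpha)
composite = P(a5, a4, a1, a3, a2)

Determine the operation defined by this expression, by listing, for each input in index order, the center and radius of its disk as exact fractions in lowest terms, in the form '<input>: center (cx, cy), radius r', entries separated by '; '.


Only the slot chain above each a matters under gamma; compose those maps.
a5: after 2 affine steps, its disk has center (-1/24, -7/12), radius 1/72
a4: after 3 affine steps, its disk has center (1/144, -1/2), radius 1/360
a1: after 3 affine steps, its disk has center (-1/144, -73/144), radius 1/576
a3: after 1 affine step, its disk has center (-1/2, 1/2), radius 1/8
a2: after 1 affine step, its disk has center (-1/2, 0), radius 1/5

a1: center (-1/144, -73/144), radius 1/576; a2: center (-1/2, 0), radius 1/5; a3: center (-1/2, 1/2), radius 1/8; a4: center (1/144, -1/2), radius 1/360; a5: center (-1/24, -7/12), radius 1/72


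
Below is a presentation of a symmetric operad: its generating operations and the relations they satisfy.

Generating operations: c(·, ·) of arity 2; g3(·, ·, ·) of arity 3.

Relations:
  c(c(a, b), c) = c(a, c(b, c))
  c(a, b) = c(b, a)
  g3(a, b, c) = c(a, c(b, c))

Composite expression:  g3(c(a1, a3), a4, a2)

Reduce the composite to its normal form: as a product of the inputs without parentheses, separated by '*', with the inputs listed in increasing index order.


Shape and order are irrelevant to g3; the a-input set decides.
c(a1, a3) collapses to a1 * a3
g3(c(a1, a3), a4, a2) collapses to a1 * a3 * a4 * a2
sorting the factors by input index: a1 * a2 * a3 * a4

a1 * a2 * a3 * a4


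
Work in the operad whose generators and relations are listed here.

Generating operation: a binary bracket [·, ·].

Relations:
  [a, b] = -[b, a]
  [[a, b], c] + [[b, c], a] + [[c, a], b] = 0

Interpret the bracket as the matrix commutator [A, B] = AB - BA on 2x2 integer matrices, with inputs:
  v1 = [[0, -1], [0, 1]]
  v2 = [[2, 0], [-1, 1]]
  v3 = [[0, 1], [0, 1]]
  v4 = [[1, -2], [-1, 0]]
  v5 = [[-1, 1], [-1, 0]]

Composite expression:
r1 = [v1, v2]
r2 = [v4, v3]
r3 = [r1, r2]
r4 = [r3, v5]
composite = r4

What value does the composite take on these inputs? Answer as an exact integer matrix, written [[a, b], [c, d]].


[[8, -4], [4, -8]]


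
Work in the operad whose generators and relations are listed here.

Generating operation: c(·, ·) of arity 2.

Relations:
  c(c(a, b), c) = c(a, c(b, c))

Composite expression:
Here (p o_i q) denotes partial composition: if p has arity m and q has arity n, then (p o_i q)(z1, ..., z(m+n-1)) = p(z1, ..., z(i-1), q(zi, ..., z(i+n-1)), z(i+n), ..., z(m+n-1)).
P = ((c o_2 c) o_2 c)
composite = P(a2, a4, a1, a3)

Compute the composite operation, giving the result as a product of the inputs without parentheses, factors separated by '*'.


a2 * a4 * a1 * a3

Under associativity of c, the answer is the a's in reading order.
c(a4, a1) reduces to a4 * a1
c(c(a4, a1), a3) reduces to a4 * a1 * a3
c(a2, c(c(a4, a1), a3)) reduces to a2 * a4 * a1 * a3


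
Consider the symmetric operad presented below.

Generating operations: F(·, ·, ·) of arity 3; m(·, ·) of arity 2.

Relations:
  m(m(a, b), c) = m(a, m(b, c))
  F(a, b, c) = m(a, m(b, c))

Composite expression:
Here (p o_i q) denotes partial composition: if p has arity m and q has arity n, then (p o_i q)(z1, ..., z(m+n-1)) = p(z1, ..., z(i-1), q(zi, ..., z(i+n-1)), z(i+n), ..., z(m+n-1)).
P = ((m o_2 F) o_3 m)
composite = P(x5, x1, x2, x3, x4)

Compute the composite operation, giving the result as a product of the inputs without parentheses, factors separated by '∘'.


Under associativity of m, the answer is the x's in reading order.
m(x2, x3) spells out as x2 ∘ x3
F(x1, m(x2, x3), x4) spells out as x1 ∘ x2 ∘ x3 ∘ x4
m(x5, F(x1, m(x2, x3), x4)) spells out as x5 ∘ x1 ∘ x2 ∘ x3 ∘ x4

x5 ∘ x1 ∘ x2 ∘ x3 ∘ x4


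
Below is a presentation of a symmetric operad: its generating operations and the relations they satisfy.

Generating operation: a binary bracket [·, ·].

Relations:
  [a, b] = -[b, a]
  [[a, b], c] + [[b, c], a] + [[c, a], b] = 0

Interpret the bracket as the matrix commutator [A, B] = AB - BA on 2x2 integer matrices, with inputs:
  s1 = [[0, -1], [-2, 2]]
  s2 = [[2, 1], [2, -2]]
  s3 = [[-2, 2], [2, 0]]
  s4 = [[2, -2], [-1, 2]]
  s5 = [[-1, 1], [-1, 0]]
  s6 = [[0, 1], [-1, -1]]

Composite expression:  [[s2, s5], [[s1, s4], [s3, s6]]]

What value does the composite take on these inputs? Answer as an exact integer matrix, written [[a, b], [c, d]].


[[-32, -256], [64, 32]]

[s2, s5] = [[-3, 5], [2, 3]]
[s1, s4] = [[-3, 4], [-2, 3]]
[s3, s6] = [[-4, -4], [0, 4]]
[[s1, s4], [s3, s6]] = [[-8, 56], [16, 8]]
[[s2, s5], [[s1, s4], [s3, s6]]] = [[-32, -256], [64, 32]]


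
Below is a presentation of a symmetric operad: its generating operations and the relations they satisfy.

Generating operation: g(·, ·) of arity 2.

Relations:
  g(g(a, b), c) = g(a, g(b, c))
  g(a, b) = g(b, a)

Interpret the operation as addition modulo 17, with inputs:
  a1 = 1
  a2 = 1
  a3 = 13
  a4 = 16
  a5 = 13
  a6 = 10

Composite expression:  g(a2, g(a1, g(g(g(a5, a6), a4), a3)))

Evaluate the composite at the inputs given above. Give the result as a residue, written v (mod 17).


3 (mod 17)

g(a5, a6) = 6
g(g(a5, a6), a4) = 5
g(g(g(a5, a6), a4), a3) = 1
g(a1, g(g(g(a5, a6), a4), a3)) = 2
g(a2, g(a1, g(g(g(a5, a6), a4), a3))) = 3


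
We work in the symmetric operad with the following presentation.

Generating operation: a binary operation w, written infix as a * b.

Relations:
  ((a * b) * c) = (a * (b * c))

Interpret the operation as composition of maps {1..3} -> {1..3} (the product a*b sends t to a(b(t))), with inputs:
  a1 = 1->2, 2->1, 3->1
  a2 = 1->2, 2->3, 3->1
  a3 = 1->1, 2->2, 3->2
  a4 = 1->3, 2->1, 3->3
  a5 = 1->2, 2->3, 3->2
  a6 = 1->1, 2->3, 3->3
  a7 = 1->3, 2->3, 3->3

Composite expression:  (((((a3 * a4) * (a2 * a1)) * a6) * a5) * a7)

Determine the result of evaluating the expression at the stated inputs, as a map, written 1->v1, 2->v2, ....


(a3 * a4) = 1->2, 2->1, 3->2
(a2 * a1) = 1->3, 2->2, 3->2
((a3 * a4) * (a2 * a1)) = 1->2, 2->1, 3->1
(((a3 * a4) * (a2 * a1)) * a6) = 1->2, 2->1, 3->1
((((a3 * a4) * (a2 * a1)) * a6) * a5) = 1->1, 2->1, 3->1
(((((a3 * a4) * (a2 * a1)) * a6) * a5) * a7) = 1->1, 2->1, 3->1

1->1, 2->1, 3->1


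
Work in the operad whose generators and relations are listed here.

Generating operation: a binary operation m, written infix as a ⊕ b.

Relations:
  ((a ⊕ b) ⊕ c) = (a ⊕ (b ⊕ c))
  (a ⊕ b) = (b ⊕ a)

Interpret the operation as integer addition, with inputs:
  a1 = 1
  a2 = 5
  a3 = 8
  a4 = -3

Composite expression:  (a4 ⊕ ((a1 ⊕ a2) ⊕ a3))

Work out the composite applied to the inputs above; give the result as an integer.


11

(a1 ⊕ a2) = 6
((a1 ⊕ a2) ⊕ a3) = 14
(a4 ⊕ ((a1 ⊕ a2) ⊕ a3)) = 11


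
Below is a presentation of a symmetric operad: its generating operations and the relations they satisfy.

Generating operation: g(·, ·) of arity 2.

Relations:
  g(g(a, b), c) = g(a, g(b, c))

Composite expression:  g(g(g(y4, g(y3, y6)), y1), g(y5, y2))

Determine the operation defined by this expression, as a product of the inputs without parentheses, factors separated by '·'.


y4 · y3 · y6 · y1 · y5 · y2

The g-tree's shape is irrelevant; the y-reading-order decides.
g(y3, y6) flattens to y3 · y6
g(y4, g(y3, y6)) flattens to y4 · y3 · y6
g(g(y4, g(y3, y6)), y1) flattens to y4 · y3 · y6 · y1
g(y5, y2) flattens to y5 · y2
g(g(g(y4, g(y3, y6)), y1), g(y5, y2)) flattens to y4 · y3 · y6 · y1 · y5 · y2


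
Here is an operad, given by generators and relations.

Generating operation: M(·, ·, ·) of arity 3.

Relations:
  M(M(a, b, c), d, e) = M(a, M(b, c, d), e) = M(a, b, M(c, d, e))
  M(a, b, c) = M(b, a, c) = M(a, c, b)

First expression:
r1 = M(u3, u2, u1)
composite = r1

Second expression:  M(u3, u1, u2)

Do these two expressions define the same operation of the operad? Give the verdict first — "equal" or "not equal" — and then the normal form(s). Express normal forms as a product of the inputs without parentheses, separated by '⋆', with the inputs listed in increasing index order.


equal; both compose to u1 ⋆ u2 ⋆ u3

Reducing the first expression gives u1 ⋆ u2 ⋆ u3
Reducing the second expression gives u1 ⋆ u2 ⋆ u3
One common form — equal.


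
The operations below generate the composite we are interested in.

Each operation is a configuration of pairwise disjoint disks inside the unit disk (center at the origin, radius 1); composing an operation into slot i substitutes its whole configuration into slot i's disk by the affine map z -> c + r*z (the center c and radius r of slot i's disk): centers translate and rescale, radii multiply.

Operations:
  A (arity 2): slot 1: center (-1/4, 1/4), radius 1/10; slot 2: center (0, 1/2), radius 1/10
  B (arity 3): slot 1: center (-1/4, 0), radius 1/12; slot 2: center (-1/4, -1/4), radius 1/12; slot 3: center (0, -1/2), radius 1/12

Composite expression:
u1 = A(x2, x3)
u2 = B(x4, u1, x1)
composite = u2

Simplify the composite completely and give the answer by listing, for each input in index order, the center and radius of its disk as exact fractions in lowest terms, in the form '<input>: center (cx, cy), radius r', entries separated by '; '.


x1: center (0, -1/2), radius 1/12; x2: center (-13/48, -11/48), radius 1/120; x3: center (-1/4, -5/24), radius 1/120; x4: center (-1/4, 0), radius 1/12

Only the slot chain above each x matters under B; compose those maps.
input x4: composing its 1 substitution step yields center (-1/4, 0), radius 1/12
input x2: composing its 2 substitution steps yields center (-13/48, -11/48), radius 1/120
input x3: composing its 2 substitution steps yields center (-1/4, -5/24), radius 1/120
input x1: composing its 1 substitution step yields center (0, -1/2), radius 1/12


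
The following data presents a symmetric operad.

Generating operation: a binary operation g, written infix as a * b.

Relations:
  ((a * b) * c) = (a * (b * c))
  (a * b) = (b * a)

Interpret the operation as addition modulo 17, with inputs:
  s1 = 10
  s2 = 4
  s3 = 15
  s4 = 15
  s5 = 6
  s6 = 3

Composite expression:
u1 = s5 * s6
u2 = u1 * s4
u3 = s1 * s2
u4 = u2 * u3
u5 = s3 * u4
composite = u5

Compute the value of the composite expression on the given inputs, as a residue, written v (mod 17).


2 (mod 17)

(s5 * s6) = 9
((s5 * s6) * s4) = 7
(s1 * s2) = 14
(((s5 * s6) * s4) * (s1 * s2)) = 4
(s3 * (((s5 * s6) * s4) * (s1 * s2))) = 2


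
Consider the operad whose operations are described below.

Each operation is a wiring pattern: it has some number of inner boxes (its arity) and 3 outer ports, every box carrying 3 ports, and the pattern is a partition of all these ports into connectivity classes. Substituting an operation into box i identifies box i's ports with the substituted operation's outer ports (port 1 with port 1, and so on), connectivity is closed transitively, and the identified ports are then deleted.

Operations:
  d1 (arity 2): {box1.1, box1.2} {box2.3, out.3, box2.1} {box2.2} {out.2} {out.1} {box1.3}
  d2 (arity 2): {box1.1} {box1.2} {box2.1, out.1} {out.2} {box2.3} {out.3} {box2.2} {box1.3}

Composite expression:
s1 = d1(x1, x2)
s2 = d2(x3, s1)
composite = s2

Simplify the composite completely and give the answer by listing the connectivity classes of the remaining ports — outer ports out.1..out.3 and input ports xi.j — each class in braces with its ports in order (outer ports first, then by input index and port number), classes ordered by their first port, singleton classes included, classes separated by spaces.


Reachability decides: close wires over d2-identified ports.
through d1, on inputs (x1, x2): {out.1} {out.2} {out.3, x2.1, x2.3} {x1.1, x1.2} {x1.3} {x2.2} (out.j = stage outer ports)
through d2, on inputs (x3, x1, x2): {out.1} {out.2} {out.3} {x1.1, x1.2} {x1.3} {x2.1, x2.3} {x2.2} {x3.1} {x3.2} {x3.3} (out.j = stage outer ports)

{out.1} {out.2} {out.3} {x1.1, x1.2} {x1.3} {x2.1, x2.3} {x2.2} {x3.1} {x3.2} {x3.3}


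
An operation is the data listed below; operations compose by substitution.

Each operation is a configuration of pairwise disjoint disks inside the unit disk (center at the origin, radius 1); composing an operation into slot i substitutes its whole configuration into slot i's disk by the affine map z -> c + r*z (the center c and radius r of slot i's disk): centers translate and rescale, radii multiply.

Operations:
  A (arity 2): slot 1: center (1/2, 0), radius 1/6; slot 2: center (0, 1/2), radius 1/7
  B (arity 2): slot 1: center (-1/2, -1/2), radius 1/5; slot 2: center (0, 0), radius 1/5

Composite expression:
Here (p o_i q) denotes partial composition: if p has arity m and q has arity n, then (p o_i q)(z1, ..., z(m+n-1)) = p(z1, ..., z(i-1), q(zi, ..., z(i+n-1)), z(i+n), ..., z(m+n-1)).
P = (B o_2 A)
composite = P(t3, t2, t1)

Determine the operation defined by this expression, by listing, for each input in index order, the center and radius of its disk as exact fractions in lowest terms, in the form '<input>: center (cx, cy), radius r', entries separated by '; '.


t1: center (0, 1/10), radius 1/35; t2: center (1/10, 0), radius 1/30; t3: center (-1/2, -1/2), radius 1/5

Nesting under B composes maps z -> c + r*z down each t-path.
input t3: composing its 1 substitution step yields center (-1/2, -1/2), radius 1/5
input t2: composing its 2 substitution steps yields center (1/10, 0), radius 1/30
input t1: composing its 2 substitution steps yields center (0, 1/10), radius 1/35


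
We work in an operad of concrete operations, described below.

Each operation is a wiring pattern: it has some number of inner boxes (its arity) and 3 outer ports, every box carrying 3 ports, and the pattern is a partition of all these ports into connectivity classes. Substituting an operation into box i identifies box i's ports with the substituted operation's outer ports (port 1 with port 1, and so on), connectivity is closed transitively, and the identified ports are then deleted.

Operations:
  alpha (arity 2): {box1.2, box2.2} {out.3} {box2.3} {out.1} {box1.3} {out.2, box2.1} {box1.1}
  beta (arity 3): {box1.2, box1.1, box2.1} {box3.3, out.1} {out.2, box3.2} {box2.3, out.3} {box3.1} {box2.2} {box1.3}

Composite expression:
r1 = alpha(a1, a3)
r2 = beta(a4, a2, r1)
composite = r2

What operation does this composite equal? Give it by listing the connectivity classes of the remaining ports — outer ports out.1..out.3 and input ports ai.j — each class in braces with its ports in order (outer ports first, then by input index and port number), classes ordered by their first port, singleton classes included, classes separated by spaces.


{out.1} {out.2, a3.1} {out.3, a2.3} {a1.1} {a1.2, a3.2} {a1.3} {a2.1, a4.1, a4.2} {a2.2} {a3.3} {a4.3}

Two ports join when wires chain via beta-identified ports.
composing alpha on (a1, a3), with out.j its own outer ports: {out.1} {out.2, a3.1} {out.3} {a1.1} {a1.2, a3.2} {a1.3} {a3.3}
composing beta on (a4, a2, a1, a3), with out.j its own outer ports: {out.1} {out.2, a3.1} {out.3, a2.3} {a1.1} {a1.2, a3.2} {a1.3} {a2.1, a4.1, a4.2} {a2.2} {a3.3} {a4.3}


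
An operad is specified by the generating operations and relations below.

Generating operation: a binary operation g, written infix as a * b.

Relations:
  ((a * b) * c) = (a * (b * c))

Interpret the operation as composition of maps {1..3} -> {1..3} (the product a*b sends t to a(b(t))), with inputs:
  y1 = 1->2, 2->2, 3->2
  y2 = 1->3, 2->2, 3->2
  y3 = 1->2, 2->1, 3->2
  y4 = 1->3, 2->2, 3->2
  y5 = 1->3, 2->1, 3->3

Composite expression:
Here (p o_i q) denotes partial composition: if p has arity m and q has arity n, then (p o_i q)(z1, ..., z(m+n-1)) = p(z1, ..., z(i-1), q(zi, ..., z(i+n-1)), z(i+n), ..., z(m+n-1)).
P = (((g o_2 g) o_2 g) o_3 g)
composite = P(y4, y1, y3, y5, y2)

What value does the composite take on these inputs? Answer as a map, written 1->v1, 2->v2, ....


(y3 * y5) = 1->2, 2->2, 3->2
(y1 * (y3 * y5)) = 1->2, 2->2, 3->2
((y1 * (y3 * y5)) * y2) = 1->2, 2->2, 3->2
(y4 * ((y1 * (y3 * y5)) * y2)) = 1->2, 2->2, 3->2

1->2, 2->2, 3->2


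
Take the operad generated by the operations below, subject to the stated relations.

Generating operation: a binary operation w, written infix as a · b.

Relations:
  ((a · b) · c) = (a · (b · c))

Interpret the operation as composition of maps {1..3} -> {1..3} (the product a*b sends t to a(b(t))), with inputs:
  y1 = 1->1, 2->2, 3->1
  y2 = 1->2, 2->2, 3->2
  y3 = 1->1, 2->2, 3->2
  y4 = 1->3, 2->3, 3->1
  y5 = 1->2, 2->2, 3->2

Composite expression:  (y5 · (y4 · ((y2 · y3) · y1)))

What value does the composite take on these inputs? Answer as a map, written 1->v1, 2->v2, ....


1->2, 2->2, 3->2

(y2 · y3) = 1->2, 2->2, 3->2
((y2 · y3) · y1) = 1->2, 2->2, 3->2
(y4 · ((y2 · y3) · y1)) = 1->3, 2->3, 3->3
(y5 · (y4 · ((y2 · y3) · y1))) = 1->2, 2->2, 3->2


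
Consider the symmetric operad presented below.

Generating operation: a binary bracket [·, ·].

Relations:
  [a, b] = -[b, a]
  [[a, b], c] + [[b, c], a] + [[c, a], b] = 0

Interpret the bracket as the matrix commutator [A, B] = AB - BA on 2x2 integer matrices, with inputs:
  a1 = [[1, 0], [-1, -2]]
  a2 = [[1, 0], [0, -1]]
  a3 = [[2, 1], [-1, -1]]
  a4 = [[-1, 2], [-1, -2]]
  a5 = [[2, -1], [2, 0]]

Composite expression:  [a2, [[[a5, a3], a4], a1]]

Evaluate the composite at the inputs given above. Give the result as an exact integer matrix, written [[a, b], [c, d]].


[[0, 54], [48, 0]]

[a5, a3] = [[-1, 5], [8, 1]]
[[a5, a3], a4] = [[-21, -9], [6, 21]]
[[[a5, a3], a4], a1] = [[9, 27], [-24, -9]]
[a2, [[[a5, a3], a4], a1]] = [[0, 54], [48, 0]]


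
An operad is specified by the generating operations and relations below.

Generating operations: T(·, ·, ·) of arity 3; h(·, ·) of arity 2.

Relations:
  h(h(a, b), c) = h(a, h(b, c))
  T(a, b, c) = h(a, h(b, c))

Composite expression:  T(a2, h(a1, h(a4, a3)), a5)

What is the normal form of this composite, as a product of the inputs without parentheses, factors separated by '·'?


Every regrouping of T is equal, so read the a-inputs in written order.
h(a4, a3) flattens to a4 · a3
h(a1, h(a4, a3)) flattens to a1 · a4 · a3
T(a2, h(a1, h(a4, a3)), a5) flattens to a2 · a1 · a4 · a3 · a5

a2 · a1 · a4 · a3 · a5


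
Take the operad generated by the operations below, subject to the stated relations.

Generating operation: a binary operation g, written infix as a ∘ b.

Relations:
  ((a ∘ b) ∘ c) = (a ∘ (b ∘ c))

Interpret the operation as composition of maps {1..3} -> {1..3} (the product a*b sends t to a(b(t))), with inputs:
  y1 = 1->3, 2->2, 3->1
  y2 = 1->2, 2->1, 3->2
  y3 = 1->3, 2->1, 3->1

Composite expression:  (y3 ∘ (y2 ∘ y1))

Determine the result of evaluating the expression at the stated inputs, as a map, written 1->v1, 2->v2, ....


1->1, 2->3, 3->1

(y2 ∘ y1) = 1->2, 2->1, 3->2
(y3 ∘ (y2 ∘ y1)) = 1->1, 2->3, 3->1


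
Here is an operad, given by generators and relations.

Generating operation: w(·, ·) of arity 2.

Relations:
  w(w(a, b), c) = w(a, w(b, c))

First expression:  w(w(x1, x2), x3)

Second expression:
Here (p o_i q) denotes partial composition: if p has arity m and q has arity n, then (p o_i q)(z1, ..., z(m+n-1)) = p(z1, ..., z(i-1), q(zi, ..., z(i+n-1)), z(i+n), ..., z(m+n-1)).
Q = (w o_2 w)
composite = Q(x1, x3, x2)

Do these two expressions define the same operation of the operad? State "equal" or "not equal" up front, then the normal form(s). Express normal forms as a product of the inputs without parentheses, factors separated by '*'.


not equal: they reduce to x1 * x2 * x3 and x1 * x3 * x2

Reducing the first expression gives x1 * x2 * x3
Reducing the second expression gives x1 * x3 * x2
Distinct normal forms: not equal.


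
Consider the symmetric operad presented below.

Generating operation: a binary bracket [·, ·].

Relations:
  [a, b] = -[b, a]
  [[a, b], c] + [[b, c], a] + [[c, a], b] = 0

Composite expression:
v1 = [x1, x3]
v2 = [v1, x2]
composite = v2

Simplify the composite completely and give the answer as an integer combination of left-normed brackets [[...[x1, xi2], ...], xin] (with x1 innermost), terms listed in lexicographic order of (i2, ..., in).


[[x1, x3], x2]

Expand each bracket as ab - ba; the x1-initial words give the coefficients.
Composite bracket: [[x1, x3], x2]
Under [a, b] = ab - ba we get 4 signed associative words (2^2 = 4).
The x1-initial words carry the normal form:
  from x1x3x2, sign +1: term +[[x1, x3], x2]


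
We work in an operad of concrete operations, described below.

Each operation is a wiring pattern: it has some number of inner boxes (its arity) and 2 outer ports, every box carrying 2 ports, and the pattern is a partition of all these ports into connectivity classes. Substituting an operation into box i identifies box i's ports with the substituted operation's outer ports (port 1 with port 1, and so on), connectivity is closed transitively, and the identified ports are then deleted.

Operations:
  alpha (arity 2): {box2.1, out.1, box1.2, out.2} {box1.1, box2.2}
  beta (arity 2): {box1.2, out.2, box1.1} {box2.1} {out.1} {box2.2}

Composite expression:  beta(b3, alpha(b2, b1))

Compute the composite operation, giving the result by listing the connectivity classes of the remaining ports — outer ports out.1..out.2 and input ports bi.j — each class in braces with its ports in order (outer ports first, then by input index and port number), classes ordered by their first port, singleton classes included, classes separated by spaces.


{out.1} {out.2, b3.1, b3.2} {b1.1, b2.2} {b1.2, b2.1}

Treat the ports identified at beta as solder joints: merge, then drop.
composing alpha on (b2, b1), with out.j its own outer ports: {out.1, out.2, b1.1, b2.2} {b1.2, b2.1}
composing beta on (b3, b2, b1), with out.j its own outer ports: {out.1} {out.2, b3.1, b3.2} {b1.1, b2.2} {b1.2, b2.1}
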